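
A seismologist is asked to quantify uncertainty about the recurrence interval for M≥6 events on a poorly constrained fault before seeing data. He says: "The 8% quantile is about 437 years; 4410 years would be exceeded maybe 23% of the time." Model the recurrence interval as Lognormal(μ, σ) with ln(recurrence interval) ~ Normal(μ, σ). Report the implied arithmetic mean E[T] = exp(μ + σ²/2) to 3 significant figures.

E[T] ≈ 3560 years

If T ~ Lognormal(μ,σ) then ln T ~ Normal(μ,σ), so the p-quantile of ln T is μ + z_p·σ.
ln(437) = 6.08 and ln(4410) = 8.392; z_{0.08} = -1.405, z_{0.77} = 0.7388.
σ = (8.392 − 6.08)/(0.7388 − (-1.405)) = 1.078.
μ = 6.08 − (-1.405)·1.078 = 7.595.
E[T] = exp(μ + σ²/2) = exp(7.595 + 0.5813) = 3560 years.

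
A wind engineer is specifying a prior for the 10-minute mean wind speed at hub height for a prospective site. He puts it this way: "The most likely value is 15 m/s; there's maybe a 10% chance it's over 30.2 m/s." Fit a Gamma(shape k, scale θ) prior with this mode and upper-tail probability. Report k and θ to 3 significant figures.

k ≈ 4.92, θ ≈ 3.83

Gamma(k,θ) with k>1 has mode (k−1)θ, so θ = 15/(k−1).
Need P(X < 30.2) = 0.9 with θ tied to k this way. Start at k = 2, θ = 15: P(X<30.2) ≈ 0.598.
Too low — raise k to concentrate. Iterating converges to k ≈ 4.92.
Then θ = 15/(4.92−1) ≈ 3.83.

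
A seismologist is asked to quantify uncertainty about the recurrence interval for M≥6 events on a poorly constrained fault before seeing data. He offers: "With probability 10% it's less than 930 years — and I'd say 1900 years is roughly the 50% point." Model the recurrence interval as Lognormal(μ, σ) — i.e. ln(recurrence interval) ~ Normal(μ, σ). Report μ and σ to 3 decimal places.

If T ~ Lognormal(μ,σ) then ln T ~ Normal(μ,σ), so the p-quantile of ln T is μ + z_p·σ.
ln(930) = 6.835 and ln(1900) = 7.55; z_{0.1} = -1.282, z_{0.5} = 0.
σ = (7.55 − 6.835)/(0 − (-1.282)) = 0.557.
μ = 6.835 − (-1.282)·0.557 = 7.550.

μ ≈ 7.550, σ ≈ 0.557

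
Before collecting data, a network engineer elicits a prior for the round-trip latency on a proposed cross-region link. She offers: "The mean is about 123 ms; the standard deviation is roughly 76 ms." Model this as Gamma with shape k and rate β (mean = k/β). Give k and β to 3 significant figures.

k ≈ 2.62, β ≈ 0.0213

For Gamma(k, rate β): mean = k/β, variance = k/β², so CV = 1/√k.
CV = SD/mean = 76/123 = 0.6179, hence k = 1/CV² = 2.62.
Then β = k/mean = 2.62/123 = 0.0213.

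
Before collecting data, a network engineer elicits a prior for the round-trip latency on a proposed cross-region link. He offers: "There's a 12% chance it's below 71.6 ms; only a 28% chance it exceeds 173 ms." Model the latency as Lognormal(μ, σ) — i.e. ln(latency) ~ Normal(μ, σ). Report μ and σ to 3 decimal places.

If T ~ Lognormal(μ,σ) then ln T ~ Normal(μ,σ), so the p-quantile of ln T is μ + z_p·σ.
ln(71.6) = 4.271 and ln(173) = 5.153; z_{0.12} = -1.175, z_{0.72} = 0.5828.
σ = (5.153 − 4.271)/(0.5828 − (-1.175)) = 0.502.
μ = 4.271 − (-1.175)·0.502 = 4.861.

μ ≈ 4.861, σ ≈ 0.502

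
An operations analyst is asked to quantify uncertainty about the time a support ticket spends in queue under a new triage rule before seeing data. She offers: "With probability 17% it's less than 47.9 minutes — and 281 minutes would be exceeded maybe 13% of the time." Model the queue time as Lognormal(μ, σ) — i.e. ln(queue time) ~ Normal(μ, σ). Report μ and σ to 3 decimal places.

μ ≈ 4.681, σ ≈ 0.850

If T ~ Lognormal(μ,σ) then ln T ~ Normal(μ,σ), so the p-quantile of ln T is μ + z_p·σ.
ln(47.9) = 3.869 and ln(281) = 5.638; z_{0.17} = -0.9542, z_{0.87} = 1.126.
σ = (5.638 − 3.869)/(1.126 − (-0.9542)) = 0.850.
μ = 3.869 − (-0.9542)·0.850 = 4.681.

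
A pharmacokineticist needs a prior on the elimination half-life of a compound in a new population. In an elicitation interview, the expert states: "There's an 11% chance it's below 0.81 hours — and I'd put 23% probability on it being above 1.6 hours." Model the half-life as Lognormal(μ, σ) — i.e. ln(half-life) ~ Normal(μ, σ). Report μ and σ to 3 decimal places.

If T ~ Lognormal(μ,σ) then ln T ~ Normal(μ,σ), so the p-quantile of ln T is μ + z_p·σ.
ln(0.81) = -0.2107 and ln(1.6) = 0.47; z_{0.11} = -1.227, z_{0.77} = 0.7388.
σ = (0.47 − -0.2107)/(0.7388 − (-1.227)) = 0.346.
μ = -0.2107 − (-1.227)·0.346 = 0.214.

μ ≈ 0.214, σ ≈ 0.346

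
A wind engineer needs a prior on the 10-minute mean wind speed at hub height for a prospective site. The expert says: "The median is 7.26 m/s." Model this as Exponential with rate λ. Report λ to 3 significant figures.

Exponential median = ln 2 / λ, so λ = ln 2 / 7.26 = 0.0955.

λ ≈ 0.0955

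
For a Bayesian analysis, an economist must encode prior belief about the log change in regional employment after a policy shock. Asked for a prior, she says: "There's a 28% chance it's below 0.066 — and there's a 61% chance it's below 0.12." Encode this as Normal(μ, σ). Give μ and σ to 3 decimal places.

μ = 0.103, σ = 0.063

For Normal(μ,σ), the p-quantile is μ + z_p·σ. Here z_{0.28} = -0.5828, z_{0.61} = 0.2793.
So 0.066 = μ − 0.5828σ and 0.12 = μ + 0.2793σ.
Subtracting: σ = (0.12 − 0.066)/(0.2793 − (-0.5828)) = 0.063.
Then μ = 0.066 − (-0.5828)·0.063 = 0.103.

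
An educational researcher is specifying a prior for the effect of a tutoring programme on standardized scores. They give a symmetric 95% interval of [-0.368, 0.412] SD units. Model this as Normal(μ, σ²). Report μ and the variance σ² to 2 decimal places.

μ = 0.02, σ² = 0.04

A symmetric 95% interval runs μ ± z·σ with z = 1.96.
Half-width = 0.39, so σ = 0.39/1.96 = 0.199 and σ² = 0.04.
μ is the interval midpoint, 0.02.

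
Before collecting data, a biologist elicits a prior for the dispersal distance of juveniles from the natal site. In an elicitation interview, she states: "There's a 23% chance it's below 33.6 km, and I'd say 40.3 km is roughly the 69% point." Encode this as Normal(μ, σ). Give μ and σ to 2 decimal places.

μ = 37.61, σ = 5.43

The p-quantile of Normal(μ,σ) is μ + z_p·σ, with z_{0.23} = -0.7388 and z_{0.69} = 0.4959.
Eliminate σ: μ = (z₂·x₁ − z₁·x₂)/(z₂ − z₁) = (0.4959·33.6 − (-0.7388)·40.3)/1.235 = 37.61.
Then σ = (x₂ − x₁)/(z₂ − z₁) = (40.3 − 33.6)/1.235 = 5.43.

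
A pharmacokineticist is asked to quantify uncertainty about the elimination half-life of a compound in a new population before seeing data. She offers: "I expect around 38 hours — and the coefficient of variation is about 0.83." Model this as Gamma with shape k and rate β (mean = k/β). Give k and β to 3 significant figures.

k ≈ 1.45, β ≈ 0.0382

For Gamma(k, rate β): mean = k/β, variance = k/β², so CV = 1/√k.
CV = 0.83, hence k = 1/CV² = 1.45.
Then β = k/mean = 1.45/38 = 0.0382.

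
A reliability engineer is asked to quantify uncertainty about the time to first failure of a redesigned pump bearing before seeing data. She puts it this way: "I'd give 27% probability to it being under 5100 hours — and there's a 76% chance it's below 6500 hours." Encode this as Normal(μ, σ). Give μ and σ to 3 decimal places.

The p-quantile of Normal(μ,σ) is μ + z_p·σ, with z_{0.27} = -0.6128 and z_{0.76} = 0.7063.
Eliminate σ: μ = (z₂·x₁ − z₁·x₂)/(z₂ − z₁) = (0.7063·5100 − (-0.6128)·6500)/1.319 = 5750.389.
Then σ = (x₂ − x₁)/(z₂ − z₁) = (6500 − 5100)/1.319 = 1061.317.

μ = 5750.389, σ = 1061.317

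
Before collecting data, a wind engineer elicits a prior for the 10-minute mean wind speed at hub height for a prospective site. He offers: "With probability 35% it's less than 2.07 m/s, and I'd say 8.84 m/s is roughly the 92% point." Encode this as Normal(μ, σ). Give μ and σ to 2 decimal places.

μ = 3.53, σ = 3.78

For Normal(μ,σ), the p-quantile is μ + z_p·σ. Here z_{0.35} = -0.3853, z_{0.92} = 1.405.
So 2.07 = μ − 0.3853σ and 8.84 = μ + 1.405σ.
Subtracting: σ = (8.84 − 2.07)/(1.405 − (-0.3853)) = 3.78.
Then μ = 2.07 − (-0.3853)·3.78 = 3.53.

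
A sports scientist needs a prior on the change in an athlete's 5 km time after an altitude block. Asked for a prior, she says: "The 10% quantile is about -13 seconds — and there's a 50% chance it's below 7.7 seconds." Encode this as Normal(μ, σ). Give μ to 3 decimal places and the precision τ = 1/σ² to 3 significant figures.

The p-quantile of Normal(μ,σ) is μ + z_p·σ, with z_{0.1} = -1.282 and z_{0.5} = 0.
Eliminate σ: μ = (z₂·x₁ − z₁·x₂)/(z₂ − z₁) = (0·-13 − (-1.282)·7.7)/1.282 = 7.700.
Then σ = (x₂ − x₁)/(z₂ − z₁) = (7.7 − -13)/1.282 = 16.152.
Precision τ = 1/σ² = 1/16.15² = 0.00383.

μ = 7.700, τ = 0.00383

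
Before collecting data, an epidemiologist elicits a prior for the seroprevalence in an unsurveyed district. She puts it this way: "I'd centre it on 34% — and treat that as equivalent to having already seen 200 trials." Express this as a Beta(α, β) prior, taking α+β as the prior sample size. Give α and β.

Under the effective-sample-size interpretation, Beta(α, β) has prior mean α/(α+β) and prior sample size α+β.
So α+β = 200 and α/(α+β) = 0.34, giving α = 0.34·200 = 68 and β = 200 − 68 = 132.

α = 68, β = 132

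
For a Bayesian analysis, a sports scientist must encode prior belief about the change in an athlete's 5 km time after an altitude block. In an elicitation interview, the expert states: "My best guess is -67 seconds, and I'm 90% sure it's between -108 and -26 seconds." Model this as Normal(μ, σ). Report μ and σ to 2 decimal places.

A symmetric 90% interval runs μ ± z·σ with z = 1.645.
Half-width = 41, so σ = 41/1.645 = 24.93.
μ is the stated best guess, -67.00.

μ = -67.00, σ = 24.93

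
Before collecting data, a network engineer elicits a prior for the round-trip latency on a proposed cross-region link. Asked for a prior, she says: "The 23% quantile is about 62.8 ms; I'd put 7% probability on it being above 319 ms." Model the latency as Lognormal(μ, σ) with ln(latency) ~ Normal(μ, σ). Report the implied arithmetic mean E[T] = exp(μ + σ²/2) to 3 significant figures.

If T ~ Lognormal(μ,σ) then ln T ~ Normal(μ,σ), so the p-quantile of ln T is μ + z_p·σ.
ln(62.8) = 4.14 and ln(319) = 5.765; z_{0.23} = -0.7388, z_{0.93} = 1.476.
σ = (5.765 − 4.14)/(1.476 − (-0.7388)) = 0.734.
μ = 4.14 − (-0.7388)·0.734 = 4.682.
E[T] = exp(μ + σ²/2) = exp(4.682 + 0.2693) = 141 ms.

E[T] ≈ 141 ms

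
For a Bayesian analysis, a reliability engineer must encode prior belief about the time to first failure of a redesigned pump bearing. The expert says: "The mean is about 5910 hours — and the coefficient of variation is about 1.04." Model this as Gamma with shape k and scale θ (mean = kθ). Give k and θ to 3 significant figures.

For Gamma(k, scale θ): mean = kθ, variance = kθ², so CV = 1/√k.
CV = 1.04, hence k = 1/CV² = 0.925.
Then θ = mean/k = 5910/0.925 = 6390.

k ≈ 0.925, θ ≈ 6390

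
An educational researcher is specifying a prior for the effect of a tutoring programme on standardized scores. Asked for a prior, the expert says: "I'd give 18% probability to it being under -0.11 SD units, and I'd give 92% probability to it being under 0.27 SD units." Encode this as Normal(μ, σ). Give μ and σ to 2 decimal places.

μ = 0.04, σ = 0.16

For Normal(μ,σ), the p-quantile is μ + z_p·σ. Here z_{0.18} = -0.9154, z_{0.92} = 1.405.
So -0.11 = μ − 0.9154σ and 0.27 = μ + 1.405σ.
Subtracting: σ = (0.27 − -0.11)/(1.405 − (-0.9154)) = 0.16.
Then μ = -0.11 − (-0.9154)·0.16 = 0.04.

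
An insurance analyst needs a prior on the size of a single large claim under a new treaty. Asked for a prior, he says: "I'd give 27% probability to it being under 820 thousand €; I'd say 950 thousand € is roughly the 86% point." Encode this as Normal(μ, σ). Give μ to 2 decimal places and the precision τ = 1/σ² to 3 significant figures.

The p-quantile of Normal(μ,σ) is μ + z_p·σ, with z_{0.27} = -0.6128 and z_{0.86} = 1.08.
Eliminate σ: μ = (z₂·x₁ − z₁·x₂)/(z₂ − z₁) = (1.08·820 − (-0.6128)·950)/1.693 = 867.05.
Then σ = (x₂ − x₁)/(z₂ − z₁) = (950 − 820)/1.693 = 76.78.
Precision τ = 1/σ² = 1/76.78² = 0.00017.

μ = 867.05, τ = 0.00017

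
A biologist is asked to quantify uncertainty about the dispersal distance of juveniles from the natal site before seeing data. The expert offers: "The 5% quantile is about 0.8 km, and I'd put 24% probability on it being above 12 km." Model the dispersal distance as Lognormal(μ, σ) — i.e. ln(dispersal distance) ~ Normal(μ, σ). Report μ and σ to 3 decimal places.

If T ~ Lognormal(μ,σ) then ln T ~ Normal(μ,σ), so the p-quantile of ln T is μ + z_p·σ.
ln(0.8) = -0.2231 and ln(12) = 2.485; z_{0.05} = -1.645, z_{0.76} = 0.7063.
σ = (2.485 − -0.2231)/(0.7063 − (-1.645)) = 1.152.
μ = -0.2231 − (-1.645)·1.152 = 1.671.

μ ≈ 1.671, σ ≈ 1.152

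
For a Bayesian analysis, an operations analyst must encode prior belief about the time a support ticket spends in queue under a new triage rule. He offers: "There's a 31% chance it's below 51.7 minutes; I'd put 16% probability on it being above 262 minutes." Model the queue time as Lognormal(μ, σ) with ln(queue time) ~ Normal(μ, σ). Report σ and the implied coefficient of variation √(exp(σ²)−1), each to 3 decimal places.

σ ≈ 1.089, CV ≈ 1.508

If T ~ Lognormal(μ,σ) then ln T ~ Normal(μ,σ), so the p-quantile of ln T is μ + z_p·σ.
ln(51.7) = 3.945 and ln(262) = 5.568; z_{0.31} = -0.4959, z_{0.84} = 0.9945.
σ = (5.568 − 3.945)/(0.9945 − (-0.4959)) = 1.089.
μ = 3.945 − (-0.4959)·1.089 = 4.485.
CV = √(exp(σ²)−1) = √(exp(1.1858)−1) = 1.508.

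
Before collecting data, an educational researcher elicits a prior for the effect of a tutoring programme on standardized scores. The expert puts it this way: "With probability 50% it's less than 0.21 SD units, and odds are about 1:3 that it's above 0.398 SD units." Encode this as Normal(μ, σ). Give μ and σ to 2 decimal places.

For Normal(μ,σ), the p-quantile is μ + z_p·σ. Here z_{0.5} = 0, z_{0.75} = 0.6745.
So 0.21 = μ + 0σ and 0.398 = μ + 0.6745σ.
Subtracting: σ = (0.398 − 0.21)/(0.6745 − (0)) = 0.28.
Then μ = 0.21 − (0)·0.28 = 0.21.

μ = 0.21, σ = 0.28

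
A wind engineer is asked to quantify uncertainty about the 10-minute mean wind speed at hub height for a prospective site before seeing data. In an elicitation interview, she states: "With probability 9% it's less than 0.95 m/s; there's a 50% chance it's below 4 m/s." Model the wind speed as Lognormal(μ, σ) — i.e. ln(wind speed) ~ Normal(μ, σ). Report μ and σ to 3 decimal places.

If T ~ Lognormal(μ,σ) then ln T ~ Normal(μ,σ), so the p-quantile of ln T is μ + z_p·σ.
ln(0.95) = -0.05129 and ln(4) = 1.386; z_{0.09} = -1.341, z_{0.5} = 0.
σ = (1.386 − -0.05129)/(0 − (-1.341)) = 1.072.
μ = -0.05129 − (-1.341)·1.072 = 1.386.

μ ≈ 1.386, σ ≈ 1.072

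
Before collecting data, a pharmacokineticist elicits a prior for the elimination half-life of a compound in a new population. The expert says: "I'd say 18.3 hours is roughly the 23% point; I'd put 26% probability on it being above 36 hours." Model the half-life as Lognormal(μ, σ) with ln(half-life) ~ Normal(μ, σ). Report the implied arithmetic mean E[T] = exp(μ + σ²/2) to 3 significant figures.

E[T] ≈ 29.6 hours

If T ~ Lognormal(μ,σ) then ln T ~ Normal(μ,σ), so the p-quantile of ln T is μ + z_p·σ.
ln(18.3) = 2.907 and ln(36) = 3.584; z_{0.23} = -0.7388, z_{0.74} = 0.6433.
σ = (3.584 − 2.907)/(0.6433 − (-0.7388)) = 0.490.
μ = 2.907 − (-0.7388)·0.490 = 3.269.
E[T] = exp(μ + σ²/2) = exp(3.269 + 0.1198) = 29.6 hours.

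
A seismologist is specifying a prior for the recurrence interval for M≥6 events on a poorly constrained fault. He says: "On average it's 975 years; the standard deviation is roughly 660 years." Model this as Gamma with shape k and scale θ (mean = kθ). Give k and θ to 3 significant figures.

For Gamma(k, scale θ): mean = kθ, variance = kθ², so CV = 1/√k.
CV = SD/mean = 660/975 = 0.6769, hence k = 1/CV² = 2.18.
Then θ = mean/k = 975/2.18 = 447.

k ≈ 2.18, θ ≈ 447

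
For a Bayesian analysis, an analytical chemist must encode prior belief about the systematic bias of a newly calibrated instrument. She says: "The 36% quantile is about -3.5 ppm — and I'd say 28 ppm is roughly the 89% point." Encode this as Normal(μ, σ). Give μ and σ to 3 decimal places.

For Normal(μ,σ), the p-quantile is μ + z_p·σ. Here z_{0.36} = -0.3585, z_{0.89} = 1.227.
So -3.5 = μ − 0.3585σ and 28 = μ + 1.227σ.
Subtracting: σ = (28 − -3.5)/(1.227 − (-0.3585)) = 19.874.
Then μ = -3.5 − (-0.3585)·19.874 = 3.624.

μ = 3.624, σ = 19.874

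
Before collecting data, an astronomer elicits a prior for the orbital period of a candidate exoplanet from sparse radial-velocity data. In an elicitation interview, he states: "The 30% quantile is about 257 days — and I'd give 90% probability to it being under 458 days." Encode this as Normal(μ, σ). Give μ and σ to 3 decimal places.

μ = 315.365, σ = 111.299

For Normal(μ,σ), the p-quantile is μ + z_p·σ. Here z_{0.3} = -0.5244, z_{0.9} = 1.282.
So 257 = μ − 0.5244σ and 458 = μ + 1.282σ.
Subtracting: σ = (458 − 257)/(1.282 − (-0.5244)) = 111.299.
Then μ = 257 − (-0.5244)·111.299 = 315.365.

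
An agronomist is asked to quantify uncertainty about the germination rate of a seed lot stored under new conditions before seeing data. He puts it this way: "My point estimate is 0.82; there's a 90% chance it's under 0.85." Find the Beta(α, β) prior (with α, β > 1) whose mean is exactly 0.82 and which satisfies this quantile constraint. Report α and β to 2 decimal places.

With mean 0.82 fixed, write α = 0.82s, β = 0.18s where s = α+β.
Need P(θ < 0.85) = 0.9 under Beta(0.82s, 0.18s). Normal approximation: (q−m)/√(m(1−m)/s) ≈ z_{0.9} = 1.28, so s ≈ 0.82·0.18·(1.28)²/(0.85−0.82)² = 269.3.
At s = 269.3: P(θ<0.85) ≈ 0.905. Adjusting to match 0.9 gives s ≈ 258.89.
So α = 0.82·258.89 ≈ 212.29, β = 0.18·258.89 ≈ 46.60.

α ≈ 212.29, β ≈ 46.60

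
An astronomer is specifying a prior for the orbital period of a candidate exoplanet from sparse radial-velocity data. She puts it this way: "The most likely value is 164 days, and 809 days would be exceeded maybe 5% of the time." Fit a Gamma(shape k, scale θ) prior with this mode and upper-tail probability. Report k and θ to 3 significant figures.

k ≈ 1.94, θ ≈ 174

Gamma(k,θ) with k>1 has mode (k−1)θ, so θ = 164/(k−1).
Need P(X < 809) = 0.95 with θ tied to k this way. Start at k = 2, θ = 164: P(X<809) ≈ 0.957.
Too high — lower k to spread out. Iterating converges to k ≈ 1.94.
Then θ = 164/(1.94−1) ≈ 174.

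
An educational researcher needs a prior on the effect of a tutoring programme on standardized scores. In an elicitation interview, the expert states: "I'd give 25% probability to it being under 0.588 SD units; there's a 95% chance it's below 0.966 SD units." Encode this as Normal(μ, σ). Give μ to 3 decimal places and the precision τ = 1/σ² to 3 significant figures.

μ = 0.698, τ = 37.6

The p-quantile of Normal(μ,σ) is μ + z_p·σ, with z_{0.25} = -0.6745 and z_{0.95} = 1.645.
Eliminate σ: μ = (z₂·x₁ − z₁·x₂)/(z₂ − z₁) = (1.645·0.588 − (-0.6745)·0.966)/2.319 = 0.698.
Then σ = (x₂ − x₁)/(z₂ − z₁) = (0.966 − 0.588)/2.319 = 0.163.
Precision τ = 1/σ² = 1/0.163² = 37.6.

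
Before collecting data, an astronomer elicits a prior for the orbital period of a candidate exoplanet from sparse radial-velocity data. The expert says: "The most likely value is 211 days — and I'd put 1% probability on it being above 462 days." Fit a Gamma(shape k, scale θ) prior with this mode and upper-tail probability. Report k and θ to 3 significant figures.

Gamma(k,θ) with k>1 has mode (k−1)θ, so θ = 211/(k−1).
Need P(X < 462) = 0.99 with θ tied to k this way. Start at k = 2, θ = 211: P(X<462) ≈ 0.643.
Too low — raise k to concentrate. Iterating converges to k ≈ 8.86.
Then θ = 211/(8.86−1) ≈ 26.9.

k ≈ 8.86, θ ≈ 26.9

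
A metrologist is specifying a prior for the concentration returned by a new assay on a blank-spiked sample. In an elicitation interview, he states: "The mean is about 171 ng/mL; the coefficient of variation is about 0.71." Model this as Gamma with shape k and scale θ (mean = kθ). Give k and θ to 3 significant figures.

k ≈ 1.98, θ ≈ 86.2

For Gamma(k, scale θ): mean = kθ, variance = kθ², so CV = 1/√k.
CV = 0.71, hence k = 1/CV² = 1.98.
Then θ = mean/k = 171/1.98 = 86.2.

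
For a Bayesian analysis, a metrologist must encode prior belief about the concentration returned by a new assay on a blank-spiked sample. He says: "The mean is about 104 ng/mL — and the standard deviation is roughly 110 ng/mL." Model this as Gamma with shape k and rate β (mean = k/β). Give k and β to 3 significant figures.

For Gamma(k, rate β): mean = k/β, variance = k/β², so CV = 1/√k.
CV = SD/mean = 110/104 = 1.058, hence k = 1/CV² = 0.894.
Then β = k/mean = 0.894/104 = 0.0086.

k ≈ 0.894, β ≈ 0.0086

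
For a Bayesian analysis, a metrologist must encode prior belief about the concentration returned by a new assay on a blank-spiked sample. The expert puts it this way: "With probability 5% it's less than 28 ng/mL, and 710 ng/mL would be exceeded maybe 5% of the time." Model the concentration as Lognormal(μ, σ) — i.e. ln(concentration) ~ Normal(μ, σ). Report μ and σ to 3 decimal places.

If T ~ Lognormal(μ,σ) then ln T ~ Normal(μ,σ), so the p-quantile of ln T is μ + z_p·σ.
ln(28) = 3.332 and ln(710) = 6.565; z_{0.05} = -1.645, z_{0.95} = 1.645.
σ = (6.565 − 3.332)/(1.645 − (-1.645)) = 0.983.
μ = 3.332 − (-1.645)·0.983 = 4.949.

μ ≈ 4.949, σ ≈ 0.983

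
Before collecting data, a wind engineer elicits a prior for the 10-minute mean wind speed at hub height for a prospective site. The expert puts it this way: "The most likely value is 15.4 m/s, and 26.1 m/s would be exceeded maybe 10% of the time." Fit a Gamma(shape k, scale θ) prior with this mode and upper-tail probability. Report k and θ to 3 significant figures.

k ≈ 7.8, θ ≈ 2.26

Gamma(k,θ) with k>1 has mode (k−1)θ, so θ = 15.4/(k−1).
Need P(X < 26.1) = 0.9 with θ tied to k this way. Start at k = 2, θ = 15.4: P(X<26.1) ≈ 0.505.
Too low — raise k to concentrate. Iterating converges to k ≈ 7.8.
Then θ = 15.4/(7.8−1) ≈ 2.26.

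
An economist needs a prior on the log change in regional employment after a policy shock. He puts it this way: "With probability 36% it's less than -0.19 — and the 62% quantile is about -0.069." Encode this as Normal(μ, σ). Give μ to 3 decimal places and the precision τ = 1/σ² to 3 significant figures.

For Normal(μ,σ), the p-quantile is μ + z_p·σ. Here z_{0.36} = -0.3585, z_{0.62} = 0.3055.
So -0.19 = μ − 0.3585σ and -0.069 = μ + 0.3055σ.
Subtracting: σ = (-0.069 − -0.19)/(0.3055 − (-0.3585)) = 0.182.
Then μ = -0.19 − (-0.3585)·0.182 = -0.125.
Precision τ = 1/σ² = 1/0.1822² = 30.1.

μ = -0.125, τ = 30.1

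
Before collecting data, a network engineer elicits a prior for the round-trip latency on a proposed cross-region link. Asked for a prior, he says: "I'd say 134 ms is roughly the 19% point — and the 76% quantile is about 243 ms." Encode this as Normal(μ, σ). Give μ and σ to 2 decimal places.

μ = 194.40, σ = 68.80

For Normal(μ,σ), the p-quantile is μ + z_p·σ. Here z_{0.19} = -0.8779, z_{0.76} = 0.7063.
So 134 = μ − 0.8779σ and 243 = μ + 0.7063σ.
Subtracting: σ = (243 − 134)/(0.7063 − (-0.8779)) = 68.80.
Then μ = 134 − (-0.8779)·68.80 = 194.40.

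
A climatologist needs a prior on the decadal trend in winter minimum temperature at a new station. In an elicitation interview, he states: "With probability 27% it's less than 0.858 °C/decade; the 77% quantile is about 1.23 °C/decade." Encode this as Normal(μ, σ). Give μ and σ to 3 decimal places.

The p-quantile of Normal(μ,σ) is μ + z_p·σ, with z_{0.27} = -0.6128 and z_{0.77} = 0.7388.
Eliminate σ: μ = (z₂·x₁ − z₁·x₂)/(z₂ − z₁) = (0.7388·0.858 − (-0.6128)·1.23)/1.352 = 1.027.
Then σ = (x₂ − x₁)/(z₂ − z₁) = (1.23 − 0.858)/1.352 = 0.275.

μ = 1.027, σ = 0.275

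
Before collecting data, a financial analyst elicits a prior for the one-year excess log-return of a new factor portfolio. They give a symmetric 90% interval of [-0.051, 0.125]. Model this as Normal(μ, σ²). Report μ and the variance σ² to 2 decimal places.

A symmetric 90% interval runs μ ± z·σ with z = 1.645.
Half-width = 0.088, so σ = 0.088/1.645 = 0.054 and σ² = 0.00.
μ is the interval midpoint, 0.04.

μ = 0.04, σ² = 0.00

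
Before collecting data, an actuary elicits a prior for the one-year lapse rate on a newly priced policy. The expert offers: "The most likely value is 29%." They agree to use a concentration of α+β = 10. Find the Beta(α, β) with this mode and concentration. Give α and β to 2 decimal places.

For α,β > 1 the Beta mode is (α−1)/(α+β−2). With α+β = 10, the mode is (α−1)/8.
Set (α−1)/8 = 0.29 → α = 1 + 0.29·8 = 3.32.
β = 10 − α = 6.68.

α = 3.32, β = 6.68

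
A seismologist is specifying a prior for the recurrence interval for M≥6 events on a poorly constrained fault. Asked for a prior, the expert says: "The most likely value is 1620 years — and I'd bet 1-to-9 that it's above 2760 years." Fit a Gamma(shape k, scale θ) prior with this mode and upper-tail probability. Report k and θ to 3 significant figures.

Gamma(k,θ) with k>1 has mode (k−1)θ, so θ = 1620/(k−1).
Need P(X < 2760) = 0.9 with θ tied to k this way. Start at k = 2, θ = 1620: P(X<2760) ≈ 0.508.
Too low — raise k to concentrate. Iterating converges to k ≈ 7.67.
Then θ = 1620/(7.67−1) ≈ 243.

k ≈ 7.67, θ ≈ 243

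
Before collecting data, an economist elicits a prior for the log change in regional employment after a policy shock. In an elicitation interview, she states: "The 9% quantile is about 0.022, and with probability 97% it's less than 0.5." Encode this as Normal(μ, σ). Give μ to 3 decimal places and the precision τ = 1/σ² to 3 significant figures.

The p-quantile of Normal(μ,σ) is μ + z_p·σ, with z_{0.09} = -1.341 and z_{0.97} = 1.881.
Eliminate σ: μ = (z₂·x₁ − z₁·x₂)/(z₂ − z₁) = (1.881·0.022 − (-1.341)·0.5)/3.222 = 0.221.
Then σ = (x₂ − x₁)/(z₂ − z₁) = (0.5 − 0.022)/3.222 = 0.148.
Precision τ = 1/σ² = 1/0.1484² = 45.4.

μ = 0.221, τ = 45.4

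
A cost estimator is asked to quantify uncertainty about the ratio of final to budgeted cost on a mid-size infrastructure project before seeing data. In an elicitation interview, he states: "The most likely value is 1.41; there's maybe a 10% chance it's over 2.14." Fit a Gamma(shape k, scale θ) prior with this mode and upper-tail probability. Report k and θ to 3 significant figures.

k ≈ 11.7, θ ≈ 0.132

Gamma(k,θ) with k>1 has mode (k−1)θ, so θ = 1.41/(k−1).
Need P(X < 2.14) = 0.9 with θ tied to k this way. Start at k = 2, θ = 1.41: P(X<2.14) ≈ 0.448.
Too low — raise k to concentrate. Iterating converges to k ≈ 11.7.
Then θ = 1.41/(11.7−1) ≈ 0.132.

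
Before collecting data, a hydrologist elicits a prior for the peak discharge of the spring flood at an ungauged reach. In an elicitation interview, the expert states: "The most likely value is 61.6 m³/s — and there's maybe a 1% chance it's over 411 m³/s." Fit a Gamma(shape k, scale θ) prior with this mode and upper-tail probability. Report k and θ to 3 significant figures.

k ≈ 1.99, θ ≈ 62

Gamma(k,θ) with k>1 has mode (k−1)θ, so θ = 61.6/(k−1).
Need P(X < 411) = 0.99 with θ tied to k this way. Start at k = 2, θ = 61.6: P(X<411) ≈ 0.990.
Too high — lower k to spread out. Iterating converges to k ≈ 1.99.
Then θ = 61.6/(1.99−1) ≈ 62.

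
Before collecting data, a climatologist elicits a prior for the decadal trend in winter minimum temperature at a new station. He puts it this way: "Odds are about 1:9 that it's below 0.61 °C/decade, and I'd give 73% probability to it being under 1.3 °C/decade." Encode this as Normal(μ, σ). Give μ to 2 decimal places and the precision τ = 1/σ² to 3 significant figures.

For Normal(μ,σ), the p-quantile is μ + z_p·σ. Here z_{0.1} = -1.282, z_{0.73} = 0.6128.
So 0.61 = μ − 1.282σ and 1.3 = μ + 0.6128σ.
Subtracting: σ = (1.3 − 0.61)/(0.6128 − (-1.282)) = 0.36.
Then μ = 0.61 − (-1.282)·0.36 = 1.08.
Precision τ = 1/σ² = 1/0.3642² = 7.54.

μ = 1.08, τ = 7.54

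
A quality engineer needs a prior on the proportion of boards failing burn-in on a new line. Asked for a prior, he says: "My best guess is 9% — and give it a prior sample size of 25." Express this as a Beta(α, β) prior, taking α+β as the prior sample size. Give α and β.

Under the effective-sample-size interpretation, Beta(α, β) has prior mean α/(α+β) and prior sample size α+β.
So α+β = 25 and α/(α+β) = 0.09, giving α = 0.09·25 = 2.25 and β = 25 − 2.25 = 22.75.

α = 2.25, β = 22.75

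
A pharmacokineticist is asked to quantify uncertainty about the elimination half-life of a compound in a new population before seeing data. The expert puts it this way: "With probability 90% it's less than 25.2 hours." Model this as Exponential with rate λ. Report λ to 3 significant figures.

λ ≈ 0.0914

P(T < 25.2) = 1 − e^(−λ·25.2) = 0.9, so λ = −ln(1−0.9)/25.2 = −ln(0.1)/25.2 = 0.0914.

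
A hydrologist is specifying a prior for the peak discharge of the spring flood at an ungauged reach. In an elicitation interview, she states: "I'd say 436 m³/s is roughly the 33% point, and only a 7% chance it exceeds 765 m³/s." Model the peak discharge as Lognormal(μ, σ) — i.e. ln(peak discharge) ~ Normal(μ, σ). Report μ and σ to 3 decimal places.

μ ≈ 6.207, σ ≈ 0.293

If T ~ Lognormal(μ,σ) then ln T ~ Normal(μ,σ), so the p-quantile of ln T is μ + z_p·σ.
ln(436) = 6.078 and ln(765) = 6.64; z_{0.33} = -0.4399, z_{0.93} = 1.476.
σ = (6.64 − 6.078)/(1.476 − (-0.4399)) = 0.293.
μ = 6.078 − (-0.4399)·0.293 = 6.207.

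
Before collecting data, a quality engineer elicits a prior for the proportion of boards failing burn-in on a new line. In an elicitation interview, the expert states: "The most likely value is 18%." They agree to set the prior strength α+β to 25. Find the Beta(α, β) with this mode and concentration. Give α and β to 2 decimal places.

α = 5.14, β = 19.86

For α,β > 1 the Beta mode is (α−1)/(α+β−2). With α+β = 25, the mode is (α−1)/23.
Set (α−1)/23 = 0.18 → α = 1 + 0.18·23 = 5.14.
β = 25 − α = 19.86.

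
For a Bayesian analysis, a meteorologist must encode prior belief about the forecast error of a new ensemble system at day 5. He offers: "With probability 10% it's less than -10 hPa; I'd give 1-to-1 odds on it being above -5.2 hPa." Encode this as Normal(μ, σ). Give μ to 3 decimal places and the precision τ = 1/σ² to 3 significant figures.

The p-quantile of Normal(μ,σ) is μ + z_p·σ, with z_{0.1} = -1.282 and z_{0.5} = 0.
Eliminate σ: μ = (z₂·x₁ − z₁·x₂)/(z₂ − z₁) = (0·-10 − (-1.282)·-5.2)/1.282 = -5.200.
Then σ = (x₂ − x₁)/(z₂ − z₁) = (-5.2 − -10)/1.282 = 3.745.
Precision τ = 1/σ² = 1/3.745² = 0.0713.

μ = -5.200, τ = 0.0713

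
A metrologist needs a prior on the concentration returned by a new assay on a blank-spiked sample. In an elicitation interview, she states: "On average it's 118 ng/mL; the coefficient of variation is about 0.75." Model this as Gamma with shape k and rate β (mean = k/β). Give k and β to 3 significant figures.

k ≈ 1.78, β ≈ 0.0151

For Gamma(k, rate β): mean = k/β, variance = k/β², so CV = 1/√k.
CV = 0.75, hence k = 1/CV² = 1.78.
Then β = k/mean = 1.78/118 = 0.0151.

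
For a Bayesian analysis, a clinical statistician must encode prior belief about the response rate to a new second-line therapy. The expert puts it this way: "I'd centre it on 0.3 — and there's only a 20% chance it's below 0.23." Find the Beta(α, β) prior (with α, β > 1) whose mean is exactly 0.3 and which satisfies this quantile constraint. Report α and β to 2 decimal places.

α ≈ 9.38, β ≈ 21.89

With mean 0.3 fixed, write α = 0.3s, β = 0.7s where s = α+β.
Need P(θ < 0.23) = 0.2 under Beta(0.3s, 0.7s). Normal approximation: (q−m)/√(m(1−m)/s) ≈ z_{0.2} = -0.842, so s ≈ 0.3·0.7·(-0.842)²/(0.23−0.3)² = 30.4.
At s = 30.4: P(θ<0.23) ≈ 0.204. Adjusting to match 0.2 gives s ≈ 31.28.
So α = 0.3·31.28 ≈ 9.38, β = 0.7·31.28 ≈ 21.89.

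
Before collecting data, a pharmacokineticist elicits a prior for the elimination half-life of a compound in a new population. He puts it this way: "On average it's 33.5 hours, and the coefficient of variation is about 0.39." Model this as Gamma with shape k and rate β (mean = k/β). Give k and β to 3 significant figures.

For Gamma(k, rate β): mean = k/β, variance = k/β², so CV = 1/√k.
CV = 0.39, hence k = 1/CV² = 6.57.
Then β = k/mean = 6.57/33.5 = 0.196.

k ≈ 6.57, β ≈ 0.196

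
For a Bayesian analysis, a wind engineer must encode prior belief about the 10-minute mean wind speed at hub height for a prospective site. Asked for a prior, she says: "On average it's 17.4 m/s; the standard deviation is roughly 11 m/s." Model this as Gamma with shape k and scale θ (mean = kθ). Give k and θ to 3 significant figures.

k ≈ 2.5, θ ≈ 6.95

For Gamma(k, scale θ): mean = kθ, variance = kθ², so CV = 1/√k.
CV = SD/mean = 11/17.4 = 0.6322, hence k = 1/CV² = 2.5.
Then θ = mean/k = 17.4/2.5 = 6.95.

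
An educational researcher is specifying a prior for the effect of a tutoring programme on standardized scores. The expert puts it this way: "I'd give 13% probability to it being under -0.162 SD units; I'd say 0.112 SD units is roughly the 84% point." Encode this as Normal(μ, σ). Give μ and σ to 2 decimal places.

For Normal(μ,σ), the p-quantile is μ + z_p·σ. Here z_{0.13} = -1.126, z_{0.84} = 0.9945.
So -0.162 = μ − 1.126σ and 0.112 = μ + 0.9945σ.
Subtracting: σ = (0.112 − -0.162)/(0.9945 − (-1.126)) = 0.13.
Then μ = -0.162 − (-1.126)·0.13 = -0.02.

μ = -0.02, σ = 0.13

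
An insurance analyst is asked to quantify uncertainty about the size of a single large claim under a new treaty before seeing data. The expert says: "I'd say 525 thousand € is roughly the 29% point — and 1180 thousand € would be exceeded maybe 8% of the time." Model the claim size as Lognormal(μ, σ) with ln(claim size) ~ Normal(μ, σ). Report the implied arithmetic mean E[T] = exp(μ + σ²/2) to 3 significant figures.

If T ~ Lognormal(μ,σ) then ln T ~ Normal(μ,σ), so the p-quantile of ln T is μ + z_p·σ.
ln(525) = 6.263 and ln(1180) = 7.073; z_{0.29} = -0.5534, z_{0.92} = 1.405.
σ = (7.073 − 6.263)/(1.405 − (-0.5534)) = 0.414.
μ = 6.263 − (-0.5534)·0.414 = 6.492.
E[T] = exp(μ + σ²/2) = exp(6.492 + 0.0855) = 719 thousand €.

E[T] ≈ 719 thousand €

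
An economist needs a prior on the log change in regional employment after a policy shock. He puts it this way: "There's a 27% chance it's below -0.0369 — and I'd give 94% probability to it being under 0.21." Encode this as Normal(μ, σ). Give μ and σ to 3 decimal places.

μ = 0.033, σ = 0.114

For Normal(μ,σ), the p-quantile is μ + z_p·σ. Here z_{0.27} = -0.6128, z_{0.94} = 1.555.
So -0.0369 = μ − 0.6128σ and 0.21 = μ + 1.555σ.
Subtracting: σ = (0.21 − -0.0369)/(1.555 − (-0.6128)) = 0.114.
Then μ = -0.0369 − (-0.6128)·0.114 = 0.033.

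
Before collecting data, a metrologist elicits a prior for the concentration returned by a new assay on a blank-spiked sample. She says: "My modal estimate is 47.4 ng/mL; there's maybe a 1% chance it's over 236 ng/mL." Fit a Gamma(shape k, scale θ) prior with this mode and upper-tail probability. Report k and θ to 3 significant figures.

Gamma(k,θ) with k>1 has mode (k−1)θ, so θ = 47.4/(k−1).
Need P(X < 236) = 0.99 with θ tied to k this way. Start at k = 2, θ = 47.4: P(X<236) ≈ 0.959.
Too low — raise k to concentrate. Iterating converges to k ≈ 2.52.
Then θ = 47.4/(2.52−1) ≈ 31.1.

k ≈ 2.52, θ ≈ 31.1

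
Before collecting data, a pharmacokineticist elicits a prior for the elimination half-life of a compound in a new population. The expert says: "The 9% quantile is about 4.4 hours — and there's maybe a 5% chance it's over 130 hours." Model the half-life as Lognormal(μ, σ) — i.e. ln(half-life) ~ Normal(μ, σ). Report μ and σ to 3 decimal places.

μ ≈ 3.002, σ ≈ 1.134

If T ~ Lognormal(μ,σ) then ln T ~ Normal(μ,σ), so the p-quantile of ln T is μ + z_p·σ.
ln(4.4) = 1.482 and ln(130) = 4.868; z_{0.09} = -1.341, z_{0.95} = 1.645.
σ = (4.868 − 1.482)/(1.645 − (-1.341)) = 1.134.
μ = 1.482 − (-1.341)·1.134 = 3.002.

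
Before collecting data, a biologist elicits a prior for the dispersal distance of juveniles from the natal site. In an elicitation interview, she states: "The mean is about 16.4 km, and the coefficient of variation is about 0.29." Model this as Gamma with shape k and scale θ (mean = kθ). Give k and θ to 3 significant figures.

k ≈ 11.9, θ ≈ 1.38

For Gamma(k, scale θ): mean = kθ, variance = kθ², so CV = 1/√k.
CV = 0.29, hence k = 1/CV² = 11.9.
Then θ = mean/k = 16.4/11.9 = 1.38.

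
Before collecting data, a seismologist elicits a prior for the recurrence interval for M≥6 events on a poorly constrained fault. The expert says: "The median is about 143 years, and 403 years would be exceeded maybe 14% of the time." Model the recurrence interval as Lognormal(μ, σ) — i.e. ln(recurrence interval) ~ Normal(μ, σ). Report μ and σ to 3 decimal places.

If T ~ Lognormal(μ,σ) then ln T ~ Normal(μ,σ), so the p-quantile of ln T is μ + z_p·σ.
ln(143) = 4.963 and ln(403) = 5.999; z_{0.5} = 0, z_{0.86} = 1.08.
σ = (5.999 − 4.963)/(1.08 − (0)) = 0.959.
μ = 4.963 − (0)·0.959 = 4.963.

μ ≈ 4.963, σ ≈ 0.959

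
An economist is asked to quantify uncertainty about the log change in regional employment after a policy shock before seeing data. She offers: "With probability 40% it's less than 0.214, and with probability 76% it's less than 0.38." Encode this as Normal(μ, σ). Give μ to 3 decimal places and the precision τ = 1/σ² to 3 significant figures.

μ = 0.258, τ = 33.4

For Normal(μ,σ), the p-quantile is μ + z_p·σ. Here z_{0.4} = -0.2533, z_{0.76} = 0.7063.
So 0.214 = μ − 0.2533σ and 0.38 = μ + 0.7063σ.
Subtracting: σ = (0.38 − 0.214)/(0.7063 − (-0.2533)) = 0.173.
Then μ = 0.214 − (-0.2533)·0.173 = 0.258.
Precision τ = 1/σ² = 1/0.173² = 33.4.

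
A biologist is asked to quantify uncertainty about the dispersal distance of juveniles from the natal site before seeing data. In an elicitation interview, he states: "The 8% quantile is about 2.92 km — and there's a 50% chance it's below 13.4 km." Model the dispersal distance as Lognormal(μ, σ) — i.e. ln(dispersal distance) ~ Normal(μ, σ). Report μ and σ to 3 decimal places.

μ ≈ 2.595, σ ≈ 1.084

If T ~ Lognormal(μ,σ) then ln T ~ Normal(μ,σ), so the p-quantile of ln T is μ + z_p·σ.
ln(2.92) = 1.072 and ln(13.4) = 2.595; z_{0.08} = -1.405, z_{0.5} = 0.
σ = (2.595 − 1.072)/(0 − (-1.405)) = 1.084.
μ = 1.072 − (-1.405)·1.084 = 2.595.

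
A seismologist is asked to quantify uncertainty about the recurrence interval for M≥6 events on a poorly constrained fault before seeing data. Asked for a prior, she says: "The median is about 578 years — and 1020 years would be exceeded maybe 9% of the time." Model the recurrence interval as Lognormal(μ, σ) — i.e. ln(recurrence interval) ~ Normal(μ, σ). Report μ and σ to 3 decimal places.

μ ≈ 6.360, σ ≈ 0.424

If T ~ Lognormal(μ,σ) then ln T ~ Normal(μ,σ), so the p-quantile of ln T is μ + z_p·σ.
ln(578) = 6.36 and ln(1020) = 6.928; z_{0.5} = 0, z_{0.91} = 1.341.
σ = (6.928 − 6.36)/(1.341 − (0)) = 0.424.
μ = 6.36 − (0)·0.424 = 6.360.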